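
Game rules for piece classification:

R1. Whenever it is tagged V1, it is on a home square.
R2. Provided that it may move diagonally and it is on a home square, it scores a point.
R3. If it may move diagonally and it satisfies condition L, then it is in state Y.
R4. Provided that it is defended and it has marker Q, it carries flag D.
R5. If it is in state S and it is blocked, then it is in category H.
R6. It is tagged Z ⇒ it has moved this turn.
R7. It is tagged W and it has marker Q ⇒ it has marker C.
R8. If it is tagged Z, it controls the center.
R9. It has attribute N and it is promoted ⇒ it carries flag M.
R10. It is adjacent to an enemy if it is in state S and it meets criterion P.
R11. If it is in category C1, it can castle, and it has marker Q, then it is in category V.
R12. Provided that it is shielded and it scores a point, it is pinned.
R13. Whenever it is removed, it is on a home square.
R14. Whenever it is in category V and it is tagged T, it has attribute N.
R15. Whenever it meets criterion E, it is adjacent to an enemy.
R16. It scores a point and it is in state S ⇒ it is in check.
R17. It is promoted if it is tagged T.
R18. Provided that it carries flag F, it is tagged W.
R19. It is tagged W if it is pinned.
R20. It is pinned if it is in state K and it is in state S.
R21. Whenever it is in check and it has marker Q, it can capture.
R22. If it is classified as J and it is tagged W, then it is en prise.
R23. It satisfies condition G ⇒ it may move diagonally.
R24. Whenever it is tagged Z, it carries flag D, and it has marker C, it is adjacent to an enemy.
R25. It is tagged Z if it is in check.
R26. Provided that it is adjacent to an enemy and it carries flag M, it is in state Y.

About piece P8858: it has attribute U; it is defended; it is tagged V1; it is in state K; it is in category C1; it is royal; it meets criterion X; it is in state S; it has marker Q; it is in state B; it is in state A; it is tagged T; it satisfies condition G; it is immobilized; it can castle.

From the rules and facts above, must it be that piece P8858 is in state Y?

Yes

By R1 (it is tagged V1): it is on a home square.
By R4 (it is defended, it has marker Q): it carries flag D.
By R11 (it is in category C1, it can castle, it has marker Q): it is in category V.
By R14 (it is in category V, it is tagged T): it has attribute N.
By R17 (it is tagged T): it is promoted.
By R20 (it is in state K, it is in state S): it is pinned.
By R23 (it satisfies condition G): it may move diagonally.
By R2 (it may move diagonally, it is on a home square): it scores a point.
By R9 (it has attribute N, it is promoted): it carries flag M.
By R16 (it scores a point, it is in state S): it is in check.
By R19 (it is pinned): it is tagged W.
By R25 (it is in check): it is tagged Z.
By R7 (it is tagged W, it has marker Q): it has marker C.
By R24 (it is tagged Z, it carries flag D, it has marker C): it is adjacent to an enemy.
By R26 (it is adjacent to an enemy, it carries flag M): it is in state Y.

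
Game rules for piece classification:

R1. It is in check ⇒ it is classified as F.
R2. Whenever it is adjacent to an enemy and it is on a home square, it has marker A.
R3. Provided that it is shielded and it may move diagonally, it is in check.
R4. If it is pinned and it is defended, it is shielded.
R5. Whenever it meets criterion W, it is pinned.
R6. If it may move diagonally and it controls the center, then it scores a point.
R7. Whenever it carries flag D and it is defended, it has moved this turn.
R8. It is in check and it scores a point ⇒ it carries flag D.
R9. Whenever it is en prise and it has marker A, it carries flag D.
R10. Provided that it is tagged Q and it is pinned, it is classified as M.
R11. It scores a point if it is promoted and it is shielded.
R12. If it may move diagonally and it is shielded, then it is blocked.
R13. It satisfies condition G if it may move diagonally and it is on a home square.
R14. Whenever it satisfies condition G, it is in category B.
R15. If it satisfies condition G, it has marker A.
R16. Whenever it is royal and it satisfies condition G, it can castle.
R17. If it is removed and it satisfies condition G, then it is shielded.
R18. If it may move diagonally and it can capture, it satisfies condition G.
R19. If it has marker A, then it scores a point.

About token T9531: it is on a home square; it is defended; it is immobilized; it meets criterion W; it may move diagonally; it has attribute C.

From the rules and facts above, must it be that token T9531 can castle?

Forward chaining from the given facts derives: is pinned, satisfies condition G, is in category B, has marker A, scores a point, is shielded, is blocked, is in check, carries flag D, is classified as F, has moved this turn.
The only rule concluding "it can castle" is R16, which needs "it is royal"; that is never established.

No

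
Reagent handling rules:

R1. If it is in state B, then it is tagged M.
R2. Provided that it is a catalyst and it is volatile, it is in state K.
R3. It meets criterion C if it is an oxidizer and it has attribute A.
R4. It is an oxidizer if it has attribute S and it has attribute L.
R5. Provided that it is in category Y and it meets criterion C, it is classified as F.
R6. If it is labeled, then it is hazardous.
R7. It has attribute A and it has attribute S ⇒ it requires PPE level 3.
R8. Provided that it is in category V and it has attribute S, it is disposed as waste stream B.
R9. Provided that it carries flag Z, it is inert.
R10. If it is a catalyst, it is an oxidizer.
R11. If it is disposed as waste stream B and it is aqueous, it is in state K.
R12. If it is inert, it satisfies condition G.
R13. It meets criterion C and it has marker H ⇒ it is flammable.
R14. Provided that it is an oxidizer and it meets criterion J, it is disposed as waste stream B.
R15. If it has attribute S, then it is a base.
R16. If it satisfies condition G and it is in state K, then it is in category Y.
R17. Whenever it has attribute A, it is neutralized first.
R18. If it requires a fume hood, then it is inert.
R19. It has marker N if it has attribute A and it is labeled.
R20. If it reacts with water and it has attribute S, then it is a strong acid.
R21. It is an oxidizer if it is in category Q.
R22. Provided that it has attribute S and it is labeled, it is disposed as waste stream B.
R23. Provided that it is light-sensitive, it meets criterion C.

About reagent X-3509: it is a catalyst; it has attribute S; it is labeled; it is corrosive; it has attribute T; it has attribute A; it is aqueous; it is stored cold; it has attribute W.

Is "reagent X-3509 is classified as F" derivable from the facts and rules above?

Forward chaining from the given facts derives: is hazardous, requires PPE level 3, is an oxidizer, is a base, is neutralized first, has marker N, is disposed as waste stream B, meets criterion C, is in state K.
The only rule concluding "it is classified as F" is R5, which needs "it is in category Y"; that is never established.

No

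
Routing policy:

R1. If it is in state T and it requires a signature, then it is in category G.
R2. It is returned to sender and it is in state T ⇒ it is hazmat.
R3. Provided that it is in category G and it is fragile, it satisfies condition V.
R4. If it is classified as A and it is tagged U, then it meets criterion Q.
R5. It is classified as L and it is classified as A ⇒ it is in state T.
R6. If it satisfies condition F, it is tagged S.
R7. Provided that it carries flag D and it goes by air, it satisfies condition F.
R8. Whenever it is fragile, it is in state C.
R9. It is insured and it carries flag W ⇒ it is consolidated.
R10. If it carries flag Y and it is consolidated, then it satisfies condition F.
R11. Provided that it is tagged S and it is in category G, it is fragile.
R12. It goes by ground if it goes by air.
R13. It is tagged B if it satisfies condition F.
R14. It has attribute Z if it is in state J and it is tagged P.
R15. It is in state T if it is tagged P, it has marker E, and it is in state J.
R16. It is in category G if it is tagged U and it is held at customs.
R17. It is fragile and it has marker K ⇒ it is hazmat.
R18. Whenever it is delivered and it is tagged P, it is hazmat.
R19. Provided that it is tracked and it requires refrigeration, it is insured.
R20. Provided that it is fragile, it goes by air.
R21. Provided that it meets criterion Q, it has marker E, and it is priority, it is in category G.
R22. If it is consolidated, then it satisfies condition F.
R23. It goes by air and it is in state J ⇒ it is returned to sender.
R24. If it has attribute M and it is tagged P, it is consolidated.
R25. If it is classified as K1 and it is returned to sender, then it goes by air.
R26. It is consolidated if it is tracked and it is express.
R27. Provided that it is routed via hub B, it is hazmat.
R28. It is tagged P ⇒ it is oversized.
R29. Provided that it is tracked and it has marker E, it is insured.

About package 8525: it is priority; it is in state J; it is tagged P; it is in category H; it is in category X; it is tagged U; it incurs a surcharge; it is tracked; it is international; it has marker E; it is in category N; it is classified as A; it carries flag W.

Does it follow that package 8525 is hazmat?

Yes

By R4 (it is classified as A, it is tagged U): it meets criterion Q.
By R15 (it is tagged P, it has marker E, it is in state J): it is in state T.
By R21 (it meets criterion Q, it has marker E, it is priority): it is in category G.
By R29 (it is tracked, it has marker E): it is insured.
By R9 (it is insured, it carries flag W): it is consolidated.
By R22 (it is consolidated): it satisfies condition F.
By R6 (it satisfies condition F): it is tagged S.
By R11 (it is tagged S, it is in category G): it is fragile.
By R20 (it is fragile): it goes by air.
By R23 (it goes by air, it is in state J): it is returned to sender.
By R2 (it is returned to sender, it is in state T): it is hazmat.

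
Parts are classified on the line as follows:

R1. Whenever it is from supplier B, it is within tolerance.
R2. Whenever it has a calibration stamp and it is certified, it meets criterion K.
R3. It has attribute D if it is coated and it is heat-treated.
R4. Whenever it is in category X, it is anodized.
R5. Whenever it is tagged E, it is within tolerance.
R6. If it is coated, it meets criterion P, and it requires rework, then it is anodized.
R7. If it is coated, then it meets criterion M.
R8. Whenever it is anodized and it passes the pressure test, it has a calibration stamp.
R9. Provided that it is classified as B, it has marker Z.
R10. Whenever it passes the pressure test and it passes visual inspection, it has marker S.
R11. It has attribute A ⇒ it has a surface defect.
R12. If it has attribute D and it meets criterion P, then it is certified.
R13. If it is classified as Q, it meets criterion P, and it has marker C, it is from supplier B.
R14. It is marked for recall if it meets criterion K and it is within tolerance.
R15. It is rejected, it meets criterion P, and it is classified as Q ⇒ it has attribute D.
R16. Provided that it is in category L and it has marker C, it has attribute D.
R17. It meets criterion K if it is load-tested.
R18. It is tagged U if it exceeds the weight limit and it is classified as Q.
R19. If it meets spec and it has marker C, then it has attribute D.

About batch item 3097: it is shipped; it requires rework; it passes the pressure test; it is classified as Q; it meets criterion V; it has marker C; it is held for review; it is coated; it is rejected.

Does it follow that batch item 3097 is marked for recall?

Forward chaining from the given facts derives: meets criterion M.
The only rule concluding "it is marked for recall" is R14, which needs "it meets criterion K"; that is never established.

No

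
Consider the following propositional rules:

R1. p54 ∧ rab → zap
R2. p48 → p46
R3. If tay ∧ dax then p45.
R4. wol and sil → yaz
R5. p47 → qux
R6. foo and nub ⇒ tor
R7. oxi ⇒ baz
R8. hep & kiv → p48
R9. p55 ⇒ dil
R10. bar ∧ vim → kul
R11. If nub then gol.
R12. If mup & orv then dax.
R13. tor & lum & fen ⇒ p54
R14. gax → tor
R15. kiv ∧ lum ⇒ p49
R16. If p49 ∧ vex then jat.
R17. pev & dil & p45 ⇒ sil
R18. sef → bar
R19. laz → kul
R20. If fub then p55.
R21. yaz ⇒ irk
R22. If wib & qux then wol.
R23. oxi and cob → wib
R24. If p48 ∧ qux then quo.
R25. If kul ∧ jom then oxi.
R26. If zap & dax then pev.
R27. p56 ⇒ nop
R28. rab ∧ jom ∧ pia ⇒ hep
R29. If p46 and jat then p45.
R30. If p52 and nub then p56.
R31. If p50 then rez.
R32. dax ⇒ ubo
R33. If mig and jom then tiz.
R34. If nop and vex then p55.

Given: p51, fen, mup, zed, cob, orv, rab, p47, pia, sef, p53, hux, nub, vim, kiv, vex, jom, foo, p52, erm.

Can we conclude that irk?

Forward chaining from the given facts derives: qux, tor, gol, dax, bar, hep, p56, ubo, p48, kul, quo, oxi, nop, p55, p46, baz, dil, wib, wol.
The only rule concluding irk is R21, which needs yaz; that is never established.

No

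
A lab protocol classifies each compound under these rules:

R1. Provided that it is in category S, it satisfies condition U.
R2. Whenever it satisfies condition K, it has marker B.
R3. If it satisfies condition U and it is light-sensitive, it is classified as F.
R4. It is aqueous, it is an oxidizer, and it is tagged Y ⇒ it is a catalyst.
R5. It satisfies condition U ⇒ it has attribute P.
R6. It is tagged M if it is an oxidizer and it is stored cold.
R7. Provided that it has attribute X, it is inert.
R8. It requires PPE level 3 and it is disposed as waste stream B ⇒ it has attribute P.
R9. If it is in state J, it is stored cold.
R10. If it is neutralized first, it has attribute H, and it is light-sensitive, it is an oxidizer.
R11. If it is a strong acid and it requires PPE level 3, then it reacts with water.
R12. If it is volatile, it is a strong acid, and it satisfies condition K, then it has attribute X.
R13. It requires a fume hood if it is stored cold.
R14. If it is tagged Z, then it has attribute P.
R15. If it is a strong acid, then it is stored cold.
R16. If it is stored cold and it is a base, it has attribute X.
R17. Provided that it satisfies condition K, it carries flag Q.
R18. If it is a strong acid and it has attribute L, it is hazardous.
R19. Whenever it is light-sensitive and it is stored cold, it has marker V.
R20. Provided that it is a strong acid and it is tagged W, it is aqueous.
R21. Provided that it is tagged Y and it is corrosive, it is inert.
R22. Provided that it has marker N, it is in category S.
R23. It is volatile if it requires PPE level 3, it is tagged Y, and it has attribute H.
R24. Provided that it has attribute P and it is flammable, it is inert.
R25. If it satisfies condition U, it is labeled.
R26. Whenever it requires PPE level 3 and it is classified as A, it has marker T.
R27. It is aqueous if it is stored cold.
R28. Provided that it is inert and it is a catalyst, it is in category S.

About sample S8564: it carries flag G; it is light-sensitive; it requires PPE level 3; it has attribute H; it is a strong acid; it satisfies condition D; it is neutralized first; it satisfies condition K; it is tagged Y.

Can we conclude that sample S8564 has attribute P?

Yes

By R10 (it is neutralized first, it has attribute H, it is light-sensitive): it is an oxidizer.
By R15 (it is a strong acid): it is stored cold.
By R23 (it requires PPE level 3, it is tagged Y, it has attribute H): it is volatile.
By R27 (it is stored cold): it is aqueous.
By R4 (it is aqueous, it is an oxidizer, it is tagged Y): it is a catalyst.
By R12 (it is volatile, it is a strong acid, it satisfies condition K): it has attribute X.
By R7 (it has attribute X): it is inert.
By R28 (it is inert, it is a catalyst): it is in category S.
By R1 (it is in category S): it satisfies condition U.
By R5 (it satisfies condition U): it has attribute P.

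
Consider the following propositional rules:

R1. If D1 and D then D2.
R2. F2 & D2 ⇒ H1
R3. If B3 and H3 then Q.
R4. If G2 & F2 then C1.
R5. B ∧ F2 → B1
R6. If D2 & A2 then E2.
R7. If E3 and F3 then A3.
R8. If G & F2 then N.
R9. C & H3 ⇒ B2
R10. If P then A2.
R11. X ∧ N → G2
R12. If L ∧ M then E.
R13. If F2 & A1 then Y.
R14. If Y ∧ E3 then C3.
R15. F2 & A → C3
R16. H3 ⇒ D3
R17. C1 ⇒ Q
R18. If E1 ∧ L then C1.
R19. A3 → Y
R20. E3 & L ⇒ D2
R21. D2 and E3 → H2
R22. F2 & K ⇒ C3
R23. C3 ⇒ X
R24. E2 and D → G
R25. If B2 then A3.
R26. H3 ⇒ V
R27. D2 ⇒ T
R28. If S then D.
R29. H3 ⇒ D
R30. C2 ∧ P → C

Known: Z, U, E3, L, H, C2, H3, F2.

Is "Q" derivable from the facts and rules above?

Forward chaining from the given facts derives: D3, D2, H2, V, T, D, H1.
Rules concluding Q: R3 needs B3; R17 needs C1 — none of these are established.

No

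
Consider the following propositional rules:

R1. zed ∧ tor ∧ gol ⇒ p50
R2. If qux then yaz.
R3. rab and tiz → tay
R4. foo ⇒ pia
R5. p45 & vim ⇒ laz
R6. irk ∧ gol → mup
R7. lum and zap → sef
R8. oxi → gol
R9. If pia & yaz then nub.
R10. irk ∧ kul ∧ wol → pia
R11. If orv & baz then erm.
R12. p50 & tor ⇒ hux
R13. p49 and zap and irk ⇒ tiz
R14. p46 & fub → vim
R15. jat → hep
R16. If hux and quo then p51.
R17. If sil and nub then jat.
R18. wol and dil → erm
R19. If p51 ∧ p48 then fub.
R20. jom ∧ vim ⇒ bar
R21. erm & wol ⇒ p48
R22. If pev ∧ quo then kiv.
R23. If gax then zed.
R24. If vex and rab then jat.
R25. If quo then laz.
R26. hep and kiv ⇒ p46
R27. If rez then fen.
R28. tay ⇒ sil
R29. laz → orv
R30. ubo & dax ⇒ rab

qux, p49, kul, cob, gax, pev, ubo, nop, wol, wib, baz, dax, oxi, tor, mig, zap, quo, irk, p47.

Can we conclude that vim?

yaz  (by R2: qux)
gol  (by R8: oxi)
pia  (by R10: irk, kul, wol)
tiz  (by R13: p49, zap, irk)
kiv  (by R22: pev, quo)
zed  (by R23: gax)
laz  (by R25: quo)
orv  (by R29: laz)
rab  (by R30: ubo, dax)
p50  (by R1: zed, tor, gol)
tay  (by R3: rab, tiz)
nub  (by R9: pia, yaz)
erm  (by R11: orv, baz)
hux  (by R12: p50, tor)
p51  (by R16: hux, quo)
p48  (by R21: erm, wol)
sil  (by R28: tay)
jat  (by R17: sil, nub)
fub  (by R19: p51, p48)
hep  (by R15: jat)
p46  (by R26: hep, kiv)
vim  (by R14: p46, fub)

Yes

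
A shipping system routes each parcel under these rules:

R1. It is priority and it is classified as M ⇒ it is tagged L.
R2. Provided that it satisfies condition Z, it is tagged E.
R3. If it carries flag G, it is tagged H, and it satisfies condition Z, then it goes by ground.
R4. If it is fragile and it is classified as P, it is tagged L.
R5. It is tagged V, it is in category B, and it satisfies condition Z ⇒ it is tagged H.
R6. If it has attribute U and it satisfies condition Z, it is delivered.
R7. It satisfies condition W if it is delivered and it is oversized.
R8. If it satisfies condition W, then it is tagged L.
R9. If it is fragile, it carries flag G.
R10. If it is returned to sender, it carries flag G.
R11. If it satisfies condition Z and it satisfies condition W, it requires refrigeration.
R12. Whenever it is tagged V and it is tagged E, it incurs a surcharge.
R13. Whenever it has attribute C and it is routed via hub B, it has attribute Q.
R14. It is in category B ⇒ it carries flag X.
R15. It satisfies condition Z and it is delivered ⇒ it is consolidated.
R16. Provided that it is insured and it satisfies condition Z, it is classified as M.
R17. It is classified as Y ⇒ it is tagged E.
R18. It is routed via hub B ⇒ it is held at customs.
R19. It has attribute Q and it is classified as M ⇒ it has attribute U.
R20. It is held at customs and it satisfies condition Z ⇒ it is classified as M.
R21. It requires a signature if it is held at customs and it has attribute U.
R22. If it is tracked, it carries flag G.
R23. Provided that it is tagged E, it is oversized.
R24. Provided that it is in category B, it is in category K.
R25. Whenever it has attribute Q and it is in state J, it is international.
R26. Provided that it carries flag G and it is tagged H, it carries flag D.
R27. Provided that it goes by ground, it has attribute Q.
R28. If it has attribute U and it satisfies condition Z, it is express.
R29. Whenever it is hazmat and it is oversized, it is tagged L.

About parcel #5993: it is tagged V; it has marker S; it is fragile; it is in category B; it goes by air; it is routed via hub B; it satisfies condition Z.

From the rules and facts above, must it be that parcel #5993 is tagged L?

Yes

By R2 (it satisfies condition Z): it is tagged E.
By R5 (it is tagged V, it is in category B, it satisfies condition Z): it is tagged H.
By R9 (it is fragile): it carries flag G.
By R18 (it is routed via hub B): it is held at customs.
By R20 (it is held at customs, it satisfies condition Z): it is classified as M.
By R23 (it is tagged E): it is oversized.
By R3 (it carries flag G, it is tagged H, it satisfies condition Z): it goes by ground.
By R27 (it goes by ground): it has attribute Q.
By R19 (it has attribute Q, it is classified as M): it has attribute U.
By R6 (it has attribute U, it satisfies condition Z): it is delivered.
By R7 (it is delivered, it is oversized): it satisfies condition W.
By R8 (it satisfies condition W): it is tagged L.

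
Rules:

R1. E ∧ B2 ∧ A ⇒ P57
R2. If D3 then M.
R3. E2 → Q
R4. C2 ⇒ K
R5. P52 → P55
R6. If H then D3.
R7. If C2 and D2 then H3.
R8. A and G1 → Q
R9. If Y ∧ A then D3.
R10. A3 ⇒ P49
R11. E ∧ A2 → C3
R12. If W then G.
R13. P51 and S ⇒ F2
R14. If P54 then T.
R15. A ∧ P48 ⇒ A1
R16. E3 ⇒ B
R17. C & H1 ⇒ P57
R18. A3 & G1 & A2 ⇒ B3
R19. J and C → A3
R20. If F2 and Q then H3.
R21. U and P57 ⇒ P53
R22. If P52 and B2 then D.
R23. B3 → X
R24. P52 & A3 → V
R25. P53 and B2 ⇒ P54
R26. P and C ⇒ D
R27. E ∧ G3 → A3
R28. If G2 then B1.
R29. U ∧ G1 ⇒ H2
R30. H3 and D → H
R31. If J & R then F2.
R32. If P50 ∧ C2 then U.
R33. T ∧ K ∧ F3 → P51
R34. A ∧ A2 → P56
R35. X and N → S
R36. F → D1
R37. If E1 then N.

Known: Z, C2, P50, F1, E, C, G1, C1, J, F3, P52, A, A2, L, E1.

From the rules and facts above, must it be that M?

No

Forward chaining from the given facts derives: K, P55, Q, C3, A3, V, U, P56, N, P49, B3, X, H2, S.
The only rule concluding M is R2, which needs D3; that is never established.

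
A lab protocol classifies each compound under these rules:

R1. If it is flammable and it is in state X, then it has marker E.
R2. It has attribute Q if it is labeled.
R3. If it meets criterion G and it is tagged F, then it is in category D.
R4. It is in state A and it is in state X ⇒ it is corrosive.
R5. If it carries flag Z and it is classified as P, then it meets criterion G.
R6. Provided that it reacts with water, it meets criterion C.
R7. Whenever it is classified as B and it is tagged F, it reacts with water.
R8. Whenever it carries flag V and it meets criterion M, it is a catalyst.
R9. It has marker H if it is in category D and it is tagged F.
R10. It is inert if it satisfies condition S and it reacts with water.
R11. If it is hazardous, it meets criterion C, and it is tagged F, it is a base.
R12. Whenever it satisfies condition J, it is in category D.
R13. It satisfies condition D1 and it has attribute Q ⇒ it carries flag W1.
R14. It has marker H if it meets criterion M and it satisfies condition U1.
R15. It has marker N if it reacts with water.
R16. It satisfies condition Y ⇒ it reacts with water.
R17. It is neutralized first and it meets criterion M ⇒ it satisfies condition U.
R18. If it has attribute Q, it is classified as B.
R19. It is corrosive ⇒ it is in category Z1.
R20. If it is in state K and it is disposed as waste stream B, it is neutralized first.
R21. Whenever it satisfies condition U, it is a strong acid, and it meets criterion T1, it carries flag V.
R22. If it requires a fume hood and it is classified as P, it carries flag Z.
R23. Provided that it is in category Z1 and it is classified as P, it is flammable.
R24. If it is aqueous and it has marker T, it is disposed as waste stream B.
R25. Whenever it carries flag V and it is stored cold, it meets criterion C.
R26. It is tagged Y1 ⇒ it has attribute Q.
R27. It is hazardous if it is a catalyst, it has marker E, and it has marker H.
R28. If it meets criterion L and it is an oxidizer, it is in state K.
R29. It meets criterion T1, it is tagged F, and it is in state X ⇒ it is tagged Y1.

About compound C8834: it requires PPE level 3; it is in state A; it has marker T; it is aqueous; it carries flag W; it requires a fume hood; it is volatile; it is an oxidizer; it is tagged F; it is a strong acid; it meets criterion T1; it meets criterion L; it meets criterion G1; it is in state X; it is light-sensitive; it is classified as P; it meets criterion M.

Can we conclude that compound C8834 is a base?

By R4 (it is in state A, it is in state X): it is corrosive.
By R19 (it is corrosive): it is in category Z1.
By R22 (it requires a fume hood, it is classified as P): it carries flag Z.
By R23 (it is in category Z1, it is classified as P): it is flammable.
By R24 (it is aqueous, it has marker T): it is disposed as waste stream B.
By R28 (it meets criterion L, it is an oxidizer): it is in state K.
By R29 (it meets criterion T1, it is tagged F, it is in state X): it is tagged Y1.
By R1 (it is flammable, it is in state X): it has marker E.
By R5 (it carries flag Z, it is classified as P): it meets criterion G.
By R20 (it is in state K, it is disposed as waste stream B): it is neutralized first.
By R26 (it is tagged Y1): it has attribute Q.
By R3 (it meets criterion G, it is tagged F): it is in category D.
By R9 (it is in category D, it is tagged F): it has marker H.
By R17 (it is neutralized first, it meets criterion M): it satisfies condition U.
By R18 (it has attribute Q): it is classified as B.
By R21 (it satisfies condition U, it is a strong acid, it meets criterion T1): it carries flag V.
By R7 (it is classified as B, it is tagged F): it reacts with water.
By R8 (it carries flag V, it meets criterion M): it is a catalyst.
By R27 (it is a catalyst, it has marker E, it has marker H): it is hazardous.
By R6 (it reacts with water): it meets criterion C.
By R11 (it is hazardous, it meets criterion C, it is tagged F): it is a base.

Yes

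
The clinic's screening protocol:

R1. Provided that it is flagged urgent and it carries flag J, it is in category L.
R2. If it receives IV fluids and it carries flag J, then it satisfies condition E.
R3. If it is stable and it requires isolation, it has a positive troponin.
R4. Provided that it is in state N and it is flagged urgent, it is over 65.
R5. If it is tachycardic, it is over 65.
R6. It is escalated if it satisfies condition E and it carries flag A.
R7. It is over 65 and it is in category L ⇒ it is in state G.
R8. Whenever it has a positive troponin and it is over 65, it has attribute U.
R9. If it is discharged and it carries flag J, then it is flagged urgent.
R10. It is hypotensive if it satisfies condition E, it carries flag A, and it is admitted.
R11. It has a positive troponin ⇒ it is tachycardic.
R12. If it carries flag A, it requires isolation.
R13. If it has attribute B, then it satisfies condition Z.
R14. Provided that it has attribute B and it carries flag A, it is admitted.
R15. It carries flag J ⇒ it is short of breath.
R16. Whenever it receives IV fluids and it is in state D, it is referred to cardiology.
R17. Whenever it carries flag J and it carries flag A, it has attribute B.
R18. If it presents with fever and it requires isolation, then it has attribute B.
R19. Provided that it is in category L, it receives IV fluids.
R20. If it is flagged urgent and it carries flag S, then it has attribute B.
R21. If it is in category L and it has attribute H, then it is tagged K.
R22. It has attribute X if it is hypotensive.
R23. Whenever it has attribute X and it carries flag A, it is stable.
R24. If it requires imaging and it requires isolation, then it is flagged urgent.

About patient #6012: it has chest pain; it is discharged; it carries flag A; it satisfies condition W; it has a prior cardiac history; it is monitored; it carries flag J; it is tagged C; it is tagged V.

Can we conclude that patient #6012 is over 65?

By R9 (it is discharged, it carries flag J): it is flagged urgent.
By R12 (it carries flag A): it requires isolation.
By R17 (it carries flag J, it carries flag A): it has attribute B.
By R1 (it is flagged urgent, it carries flag J): it is in category L.
By R14 (it has attribute B, it carries flag A): it is admitted.
By R19 (it is in category L): it receives IV fluids.
By R2 (it receives IV fluids, it carries flag J): it satisfies condition E.
By R10 (it satisfies condition E, it carries flag A, it is admitted): it is hypotensive.
By R22 (it is hypotensive): it has attribute X.
By R23 (it has attribute X, it carries flag A): it is stable.
By R3 (it is stable, it requires isolation): it has a positive troponin.
By R11 (it has a positive troponin): it is tachycardic.
By R5 (it is tachycardic): it is over 65.

Yes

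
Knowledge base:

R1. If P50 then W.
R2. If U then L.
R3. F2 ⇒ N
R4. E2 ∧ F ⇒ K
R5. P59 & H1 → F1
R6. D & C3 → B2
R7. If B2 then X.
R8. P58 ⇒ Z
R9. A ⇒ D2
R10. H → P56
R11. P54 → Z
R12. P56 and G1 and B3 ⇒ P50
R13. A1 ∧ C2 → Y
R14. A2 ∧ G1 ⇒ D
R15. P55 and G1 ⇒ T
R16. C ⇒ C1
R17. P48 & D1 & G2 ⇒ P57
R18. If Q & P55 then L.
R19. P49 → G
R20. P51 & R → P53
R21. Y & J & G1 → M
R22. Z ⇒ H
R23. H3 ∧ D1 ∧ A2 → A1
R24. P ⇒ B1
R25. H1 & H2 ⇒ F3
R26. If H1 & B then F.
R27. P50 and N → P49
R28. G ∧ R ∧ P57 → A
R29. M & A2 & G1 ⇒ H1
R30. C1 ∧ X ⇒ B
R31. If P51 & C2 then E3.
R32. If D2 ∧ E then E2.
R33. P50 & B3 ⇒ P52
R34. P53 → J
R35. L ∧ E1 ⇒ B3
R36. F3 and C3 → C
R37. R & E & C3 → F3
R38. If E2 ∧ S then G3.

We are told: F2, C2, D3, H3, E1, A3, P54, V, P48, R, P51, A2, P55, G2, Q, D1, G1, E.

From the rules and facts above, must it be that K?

No

Forward chaining from the given facts derives: N, Z, D, T, P57, L, P53, H, A1, E3, J, B3, P56, P50, Y, M, P49, H1, P52, W, G, A, D2, E2.
The only rule concluding K is R4, which needs F; that is never established.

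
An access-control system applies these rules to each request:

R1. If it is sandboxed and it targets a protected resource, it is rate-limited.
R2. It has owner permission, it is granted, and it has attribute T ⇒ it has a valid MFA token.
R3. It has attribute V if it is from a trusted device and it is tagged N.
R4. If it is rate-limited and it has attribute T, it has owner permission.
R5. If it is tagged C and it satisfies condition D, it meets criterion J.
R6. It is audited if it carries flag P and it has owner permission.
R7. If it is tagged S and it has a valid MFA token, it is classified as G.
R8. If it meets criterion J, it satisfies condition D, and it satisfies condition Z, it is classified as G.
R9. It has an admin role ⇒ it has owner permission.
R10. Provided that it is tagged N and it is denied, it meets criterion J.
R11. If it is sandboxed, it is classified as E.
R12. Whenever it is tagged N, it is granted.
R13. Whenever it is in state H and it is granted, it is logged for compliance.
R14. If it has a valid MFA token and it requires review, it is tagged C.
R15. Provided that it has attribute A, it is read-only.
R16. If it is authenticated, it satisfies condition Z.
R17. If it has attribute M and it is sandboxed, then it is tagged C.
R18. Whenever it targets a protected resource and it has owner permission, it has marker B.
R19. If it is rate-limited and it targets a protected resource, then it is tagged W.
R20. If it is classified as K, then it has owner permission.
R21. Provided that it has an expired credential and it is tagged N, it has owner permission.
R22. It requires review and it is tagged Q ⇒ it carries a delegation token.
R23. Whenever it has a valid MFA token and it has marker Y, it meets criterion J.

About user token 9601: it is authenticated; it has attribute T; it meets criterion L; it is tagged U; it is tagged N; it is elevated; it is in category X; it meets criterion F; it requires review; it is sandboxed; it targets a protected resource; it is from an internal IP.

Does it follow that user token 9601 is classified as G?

Forward chaining from the given facts derives: is rate-limited, has owner permission, is classified as E, is granted, satisfies condition Z, has marker B, is tagged W, has a valid MFA token, is tagged C.
Rules concluding "it is classified as G": R7 needs "it is tagged S"; R8 needs "it meets criterion J" — none of these are established.

No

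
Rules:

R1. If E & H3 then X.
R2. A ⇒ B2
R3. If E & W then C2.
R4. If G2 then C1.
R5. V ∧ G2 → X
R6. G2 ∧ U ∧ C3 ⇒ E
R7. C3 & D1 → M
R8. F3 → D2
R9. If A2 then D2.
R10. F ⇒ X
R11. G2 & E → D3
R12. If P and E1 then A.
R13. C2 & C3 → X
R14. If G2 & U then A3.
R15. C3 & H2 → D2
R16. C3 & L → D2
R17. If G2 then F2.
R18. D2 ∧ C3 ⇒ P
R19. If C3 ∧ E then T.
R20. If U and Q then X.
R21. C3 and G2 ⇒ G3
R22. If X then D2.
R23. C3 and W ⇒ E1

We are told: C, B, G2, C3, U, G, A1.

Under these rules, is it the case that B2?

No

Forward chaining from the given facts derives: C1, E, D3, A3, F2, T, G3.
The only rule concluding B2 is R2, which needs A; that is never established.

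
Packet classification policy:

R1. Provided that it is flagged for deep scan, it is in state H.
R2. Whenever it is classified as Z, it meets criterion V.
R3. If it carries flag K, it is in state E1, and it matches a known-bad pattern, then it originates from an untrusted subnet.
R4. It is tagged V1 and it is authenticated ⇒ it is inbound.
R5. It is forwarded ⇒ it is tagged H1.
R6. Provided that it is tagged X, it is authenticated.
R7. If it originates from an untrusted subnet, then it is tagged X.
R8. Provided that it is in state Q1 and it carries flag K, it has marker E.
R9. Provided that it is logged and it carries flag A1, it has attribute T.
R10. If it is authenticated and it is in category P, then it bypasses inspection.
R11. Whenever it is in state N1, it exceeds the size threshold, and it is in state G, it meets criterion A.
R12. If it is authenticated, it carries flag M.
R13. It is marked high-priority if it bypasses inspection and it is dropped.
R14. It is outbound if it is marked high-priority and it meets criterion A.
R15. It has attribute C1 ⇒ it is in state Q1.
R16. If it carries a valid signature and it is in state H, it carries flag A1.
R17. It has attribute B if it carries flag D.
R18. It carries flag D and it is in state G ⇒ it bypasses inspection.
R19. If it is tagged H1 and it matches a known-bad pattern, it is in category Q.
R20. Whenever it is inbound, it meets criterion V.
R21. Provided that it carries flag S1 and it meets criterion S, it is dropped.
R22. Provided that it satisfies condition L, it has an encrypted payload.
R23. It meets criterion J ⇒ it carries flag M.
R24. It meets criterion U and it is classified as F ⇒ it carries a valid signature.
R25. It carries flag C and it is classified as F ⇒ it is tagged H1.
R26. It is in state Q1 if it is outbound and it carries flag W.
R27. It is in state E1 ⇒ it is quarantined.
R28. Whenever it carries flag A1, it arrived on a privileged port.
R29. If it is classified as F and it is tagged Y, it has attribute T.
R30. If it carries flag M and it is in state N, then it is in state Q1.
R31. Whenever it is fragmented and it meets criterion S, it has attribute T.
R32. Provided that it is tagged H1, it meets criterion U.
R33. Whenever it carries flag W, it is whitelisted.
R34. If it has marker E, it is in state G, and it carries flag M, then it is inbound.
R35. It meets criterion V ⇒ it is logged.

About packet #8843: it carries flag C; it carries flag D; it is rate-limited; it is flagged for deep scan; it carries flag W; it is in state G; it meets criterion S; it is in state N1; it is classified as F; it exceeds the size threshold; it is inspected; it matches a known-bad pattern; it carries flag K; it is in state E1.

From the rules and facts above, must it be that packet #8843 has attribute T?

Forward chaining from the given facts derives: is in state H, originates from an untrusted subnet, is tagged X, meets criterion A, has attribute B, bypasses inspection, is tagged H1, is quarantined, meets criterion U, is whitelisted, is authenticated, carries flag M, is in category Q, carries a valid signature, carries flag A1, arrived on a privileged port.
Rules concluding "it has attribute T": R9 needs "it is logged"; R29 needs "it is tagged Y"; R31 needs "it is fragmented" — none of these are established.

No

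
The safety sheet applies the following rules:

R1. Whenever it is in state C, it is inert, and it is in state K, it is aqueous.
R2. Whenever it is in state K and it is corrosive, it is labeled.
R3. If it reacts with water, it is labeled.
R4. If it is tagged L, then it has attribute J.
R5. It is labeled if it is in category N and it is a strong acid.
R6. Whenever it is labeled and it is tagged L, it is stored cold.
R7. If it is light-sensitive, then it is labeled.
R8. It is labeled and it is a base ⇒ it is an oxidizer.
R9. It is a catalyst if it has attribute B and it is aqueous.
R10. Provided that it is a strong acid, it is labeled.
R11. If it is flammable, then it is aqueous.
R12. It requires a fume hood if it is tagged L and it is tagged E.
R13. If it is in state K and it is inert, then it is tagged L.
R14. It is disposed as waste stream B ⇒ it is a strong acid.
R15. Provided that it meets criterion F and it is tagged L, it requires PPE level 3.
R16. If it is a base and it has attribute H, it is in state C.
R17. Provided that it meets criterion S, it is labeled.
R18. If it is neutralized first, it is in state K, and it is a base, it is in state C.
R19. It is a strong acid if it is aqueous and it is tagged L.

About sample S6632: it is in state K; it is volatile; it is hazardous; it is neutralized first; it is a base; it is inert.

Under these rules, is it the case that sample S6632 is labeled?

By R13 (it is in state K, it is inert): it is tagged L.
By R18 (it is neutralized first, it is in state K, it is a base): it is in state C.
By R1 (it is in state C, it is inert, it is in state K): it is aqueous.
By R19 (it is aqueous, it is tagged L): it is a strong acid.
By R10 (it is a strong acid): it is labeled.

Yes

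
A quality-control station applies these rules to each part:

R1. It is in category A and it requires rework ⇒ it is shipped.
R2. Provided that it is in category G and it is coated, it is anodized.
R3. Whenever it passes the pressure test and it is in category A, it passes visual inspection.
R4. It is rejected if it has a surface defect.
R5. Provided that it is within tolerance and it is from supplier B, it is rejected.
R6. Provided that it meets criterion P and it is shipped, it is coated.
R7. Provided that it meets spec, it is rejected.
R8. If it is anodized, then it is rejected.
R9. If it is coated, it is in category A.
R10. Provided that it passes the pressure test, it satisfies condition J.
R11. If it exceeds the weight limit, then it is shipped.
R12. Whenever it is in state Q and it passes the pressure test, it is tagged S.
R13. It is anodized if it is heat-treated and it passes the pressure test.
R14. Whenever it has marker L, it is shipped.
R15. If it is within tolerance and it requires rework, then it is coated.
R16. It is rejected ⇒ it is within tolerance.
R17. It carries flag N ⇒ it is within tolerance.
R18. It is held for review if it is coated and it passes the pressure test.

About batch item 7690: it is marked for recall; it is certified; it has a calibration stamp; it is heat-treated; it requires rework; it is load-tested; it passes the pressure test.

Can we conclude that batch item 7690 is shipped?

By R13 (it is heat-treated, it passes the pressure test): it is anodized.
By R8 (it is anodized): it is rejected.
By R16 (it is rejected): it is within tolerance.
By R15 (it is within tolerance, it requires rework): it is coated.
By R9 (it is coated): it is in category A.
By R1 (it is in category A, it requires rework): it is shipped.

Yes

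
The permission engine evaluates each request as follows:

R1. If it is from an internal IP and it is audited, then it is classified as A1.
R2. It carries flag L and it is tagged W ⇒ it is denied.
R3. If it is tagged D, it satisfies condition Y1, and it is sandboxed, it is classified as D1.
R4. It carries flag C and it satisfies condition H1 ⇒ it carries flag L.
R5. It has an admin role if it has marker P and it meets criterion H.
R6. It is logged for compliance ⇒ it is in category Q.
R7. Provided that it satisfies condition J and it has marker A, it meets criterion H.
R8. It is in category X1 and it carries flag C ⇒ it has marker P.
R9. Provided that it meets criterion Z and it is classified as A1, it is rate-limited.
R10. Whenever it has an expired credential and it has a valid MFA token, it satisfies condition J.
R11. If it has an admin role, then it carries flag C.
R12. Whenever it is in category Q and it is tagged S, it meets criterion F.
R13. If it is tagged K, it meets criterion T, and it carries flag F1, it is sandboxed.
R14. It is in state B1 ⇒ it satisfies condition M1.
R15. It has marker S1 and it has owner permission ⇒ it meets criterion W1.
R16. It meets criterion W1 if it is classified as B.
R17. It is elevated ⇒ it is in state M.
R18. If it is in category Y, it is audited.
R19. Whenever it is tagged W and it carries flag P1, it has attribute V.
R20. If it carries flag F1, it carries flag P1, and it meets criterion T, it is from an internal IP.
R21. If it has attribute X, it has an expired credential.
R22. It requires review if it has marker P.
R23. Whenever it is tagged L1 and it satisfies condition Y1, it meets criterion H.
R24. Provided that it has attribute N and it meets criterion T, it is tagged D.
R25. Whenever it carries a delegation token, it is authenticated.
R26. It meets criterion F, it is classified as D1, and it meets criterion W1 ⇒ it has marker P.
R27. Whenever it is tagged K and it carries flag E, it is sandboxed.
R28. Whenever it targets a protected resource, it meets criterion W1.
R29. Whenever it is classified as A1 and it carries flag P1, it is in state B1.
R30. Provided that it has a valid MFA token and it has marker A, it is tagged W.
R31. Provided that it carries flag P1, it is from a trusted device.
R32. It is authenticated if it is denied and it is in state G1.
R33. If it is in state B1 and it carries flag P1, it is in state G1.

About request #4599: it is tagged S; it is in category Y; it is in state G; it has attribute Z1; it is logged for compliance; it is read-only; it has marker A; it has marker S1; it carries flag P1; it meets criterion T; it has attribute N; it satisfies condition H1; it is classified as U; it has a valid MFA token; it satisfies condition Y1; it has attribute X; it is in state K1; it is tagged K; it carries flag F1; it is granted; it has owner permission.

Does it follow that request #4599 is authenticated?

Yes

By R6 (it is logged for compliance): it is in category Q.
By R12 (it is in category Q, it is tagged S): it meets criterion F.
By R13 (it is tagged K, it meets criterion T, it carries flag F1): it is sandboxed.
By R15 (it has marker S1, it has owner permission): it meets criterion W1.
By R18 (it is in category Y): it is audited.
By R20 (it carries flag F1, it carries flag P1, it meets criterion T): it is from an internal IP.
By R21 (it has attribute X): it has an expired credential.
By R24 (it has attribute N, it meets criterion T): it is tagged D.
By R30 (it has a valid MFA token, it has marker A): it is tagged W.
By R1 (it is from an internal IP, it is audited): it is classified as A1.
By R3 (it is tagged D, it satisfies condition Y1, it is sandboxed): it is classified as D1.
By R10 (it has an expired credential, it has a valid MFA token): it satisfies condition J.
By R26 (it meets criterion F, it is classified as D1, it meets criterion W1): it has marker P.
By R29 (it is classified as A1, it carries flag P1): it is in state B1.
By R33 (it is in state B1, it carries flag P1): it is in state G1.
By R7 (it satisfies condition J, it has marker A): it meets criterion H.
By R5 (it has marker P, it meets criterion H): it has an admin role.
By R11 (it has an admin role): it carries flag C.
By R4 (it carries flag C, it satisfies condition H1): it carries flag L.
By R2 (it carries flag L, it is tagged W): it is denied.
By R32 (it is denied, it is in state G1): it is authenticated.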